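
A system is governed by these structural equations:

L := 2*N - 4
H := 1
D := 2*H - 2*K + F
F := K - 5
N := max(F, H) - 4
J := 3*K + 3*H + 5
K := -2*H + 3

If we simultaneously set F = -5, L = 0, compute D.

-5

Setting F = -5, L = 0 by intervention discards those variables' equations.
K = -2*H + 3  [with H=1]  = 1
D = 2*H - 2*K + F  [with H=1, K=1, F=-5]  = -5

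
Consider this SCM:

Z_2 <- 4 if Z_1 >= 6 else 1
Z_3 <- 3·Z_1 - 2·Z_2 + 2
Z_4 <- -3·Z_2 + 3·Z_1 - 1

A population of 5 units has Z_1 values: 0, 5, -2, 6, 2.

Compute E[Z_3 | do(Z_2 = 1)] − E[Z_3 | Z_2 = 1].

do(Z_2=1) breaks Z_2's dependence on Z_1. With Z_2=1 fixed, Z_3 across the units is 0, 15, -6, 18, 6, mean 6.6.
Observing Z_2=1 restricts to units where Z_2's equation naturally yields 1: Z_1 ∈ {0, 5, -2, 2}. In that subpopulation Z_3 = 0, 15, -6, 6, mean 3.75.
Difference = 6.6 − 3.75 = 2.85.

2.85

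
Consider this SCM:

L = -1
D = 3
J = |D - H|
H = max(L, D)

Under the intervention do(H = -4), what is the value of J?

7

The intervention breaks the incoming arrows to H: H = max(L, D) no longer applies, and H = -4.
J = |D - H|  [with D=3, H=-4]  = 7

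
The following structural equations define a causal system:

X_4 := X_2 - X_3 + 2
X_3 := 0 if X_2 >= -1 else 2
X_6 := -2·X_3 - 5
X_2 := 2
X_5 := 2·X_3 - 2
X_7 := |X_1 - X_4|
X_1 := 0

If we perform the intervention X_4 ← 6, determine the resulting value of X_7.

6

The intervention breaks the incoming arrows to X_4: X_4 := X_2 - X_3 + 2 no longer applies, and X_4 = 6.
X_7 = |X_1 - X_4|  [with X_1=0, X_4=6]  = 6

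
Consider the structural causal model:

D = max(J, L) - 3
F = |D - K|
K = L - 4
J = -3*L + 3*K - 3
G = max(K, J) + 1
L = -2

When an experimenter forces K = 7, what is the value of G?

Under do(K=7), the mechanism K = L - 4 is discarded; K is fixed at 7.
J = -3*L + 3*K - 3  [with L=-2, K=7]  = 24
G = max(K, J) + 1  [with K=7, J=24]  = 25

25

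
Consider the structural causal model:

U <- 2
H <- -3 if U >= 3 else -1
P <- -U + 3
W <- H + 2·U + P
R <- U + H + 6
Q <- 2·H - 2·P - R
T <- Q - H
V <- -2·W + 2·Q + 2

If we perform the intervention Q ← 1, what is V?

-4

Intervening sets Q = 1 and removes its equation (Q <- 2·H - 2·P - R).
H = -3 if U >= 3 else -1  [with U=2]  = -1
P = -U + 3  [with U=2]  = 1
W = H + 2·U + P  [with H=-1, U=2, P=1]  = 4
V = -2·W + 2·Q + 2  [with W=4, Q=1]  = -4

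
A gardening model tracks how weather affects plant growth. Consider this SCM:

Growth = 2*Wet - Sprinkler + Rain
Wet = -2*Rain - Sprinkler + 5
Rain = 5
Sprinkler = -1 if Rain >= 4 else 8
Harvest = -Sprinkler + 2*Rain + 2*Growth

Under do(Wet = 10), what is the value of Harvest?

63

do(Wet=10) replaces the equation Wet = -2*Rain - Sprinkler + 5 with the constant Wet = 10.
Sprinkler = -1 if Rain >= 4 else 8  [with Rain=5]  = -1
Growth = 2*Wet - Sprinkler + Rain  [with Wet=10, Sprinkler=-1, Rain=5]  = 26
Harvest = -Sprinkler + 2*Rain + 2*Growth  [with Sprinkler=-1, Rain=5, Growth=26]  = 63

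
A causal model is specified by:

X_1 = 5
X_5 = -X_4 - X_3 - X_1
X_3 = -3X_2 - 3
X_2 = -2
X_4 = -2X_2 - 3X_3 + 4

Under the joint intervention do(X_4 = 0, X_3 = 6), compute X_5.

The joint intervention fixes X_4 = 0, X_3 = 6, removing each variable's own equation.
X_5 = -X_4 - X_3 - X_1  [with X_4=0, X_3=6, X_1=5]  = -11

-11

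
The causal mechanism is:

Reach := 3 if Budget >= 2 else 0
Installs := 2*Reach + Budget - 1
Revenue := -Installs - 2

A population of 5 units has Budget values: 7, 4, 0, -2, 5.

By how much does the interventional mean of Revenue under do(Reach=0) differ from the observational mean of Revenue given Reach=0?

-3.8

The intervention sets Reach=0 in all 5 units regardless of Budget. Recomputing Revenue per unit gives -8, -5, -1, 1, -6; average -3.8.
E[Revenue|Reach=0] averages over only the 2 units with Reach=0 (Budget = 0, -2): Revenue = -1, 1, mean 0.
Difference = -3.8 − 0 = -3.8.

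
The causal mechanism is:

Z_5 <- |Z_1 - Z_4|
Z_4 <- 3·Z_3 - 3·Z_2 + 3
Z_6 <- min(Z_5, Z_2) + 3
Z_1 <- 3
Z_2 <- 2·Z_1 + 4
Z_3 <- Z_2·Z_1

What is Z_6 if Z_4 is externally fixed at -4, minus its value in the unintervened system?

Under do(Z_4=-4), the mechanism Z_4 <- 3·Z_3 - 3·Z_2 + 3 is discarded; Z_4 is fixed at -4.
Z_2 = 2·Z_1 + 4  [with Z_1=3]  = 10
Z_5 = |Z_1 - Z_4|  [with Z_1=3, Z_4=-4]  = 7
Z_6 = min(Z_5, Z_2) + 3  [with Z_5=7, Z_2=10]  = 10
Without intervention: Z_2 = 2·Z_1 + 4  [with Z_1=3]  = 10; Z_3 = Z_2·Z_1  [with Z_2=10, Z_1=3]  = 30; Z_4 = 3·Z_3 - 3·Z_2 + 3  [with Z_3=30, Z_2=10]  = 63; Z_5 = |Z_1 - Z_4|  [with Z_1=3, Z_4=63]  = 60; Z_6 = min(Z_5, Z_2) + 3  [with Z_5=60, Z_2=10]  = 13.
Change = 10 − 13 = -3.

-3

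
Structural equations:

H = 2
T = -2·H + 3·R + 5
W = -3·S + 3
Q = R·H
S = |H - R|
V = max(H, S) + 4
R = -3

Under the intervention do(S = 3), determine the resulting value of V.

7

do(S=3) replaces the equation S = |H - R| with the constant S = 3.
V = max(H, S) + 4  [with H=2, S=3]  = 7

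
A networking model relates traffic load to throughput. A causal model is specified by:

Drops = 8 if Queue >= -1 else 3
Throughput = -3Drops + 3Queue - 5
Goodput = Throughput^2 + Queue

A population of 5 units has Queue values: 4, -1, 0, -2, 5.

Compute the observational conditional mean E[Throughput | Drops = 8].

-23

Conditioning on Drops=8 selects the 4 unit(s) with Queue ∈ {4, -1, 0, 5}. Their Throughput values: -17, -32, -29, -14. Mean = -23.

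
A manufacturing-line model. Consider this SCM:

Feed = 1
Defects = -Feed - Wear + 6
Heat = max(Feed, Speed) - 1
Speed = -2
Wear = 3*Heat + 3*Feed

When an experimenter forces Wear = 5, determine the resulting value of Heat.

0

Under do(Wear=5), the mechanism Wear = 3*Heat + 3*Feed is discarded; Wear is fixed at 5.
Since Heat is not a descendant of the intervened variable, it is unaffected.
Heat = max(Feed, Speed) - 1  [with Feed=1, Speed=-2]  = 0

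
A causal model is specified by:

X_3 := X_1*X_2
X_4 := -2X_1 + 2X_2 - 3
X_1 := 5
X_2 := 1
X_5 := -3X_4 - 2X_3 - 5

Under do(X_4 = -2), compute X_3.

Under do(X_4=-2), the mechanism X_4 := -2X_1 + 2X_2 - 3 is discarded; X_4 is fixed at -2.
Since X_3 is not a descendant of the intervened variable, it is unaffected.
X_3 = X_1*X_2  [with X_1=5, X_2=1]  = 5

5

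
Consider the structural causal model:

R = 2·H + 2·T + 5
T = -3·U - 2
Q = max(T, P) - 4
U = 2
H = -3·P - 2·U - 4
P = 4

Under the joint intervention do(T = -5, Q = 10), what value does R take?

-45

Setting T = -5, Q = 10 by intervention discards those variables' equations.
H = -3·P - 2·U - 4  [with P=4, U=2]  = -20
R = 2·H + 2·T + 5  [with H=-20, T=-5]  = -45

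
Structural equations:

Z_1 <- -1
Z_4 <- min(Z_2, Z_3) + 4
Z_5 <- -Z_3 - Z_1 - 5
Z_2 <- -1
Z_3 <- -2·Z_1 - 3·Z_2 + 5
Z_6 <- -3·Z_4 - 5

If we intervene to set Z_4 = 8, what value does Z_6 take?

-29

Under do(Z_4=8), the mechanism Z_4 <- min(Z_2, Z_3) + 4 is discarded; Z_4 is fixed at 8.
Z_6 = -3·Z_4 - 5  [with Z_4=8]  = -29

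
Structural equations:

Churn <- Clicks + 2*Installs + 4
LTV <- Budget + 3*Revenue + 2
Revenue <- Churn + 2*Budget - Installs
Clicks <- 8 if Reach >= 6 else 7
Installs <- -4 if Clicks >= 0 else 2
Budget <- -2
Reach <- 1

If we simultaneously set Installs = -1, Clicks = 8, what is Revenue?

The joint intervention fixes Installs = -1, Clicks = 8, removing each variable's own equation.
Churn = Clicks + 2*Installs + 4  [with Clicks=8, Installs=-1]  = 10
Revenue = Churn + 2*Budget - Installs  [with Churn=10, Budget=-2, Installs=-1]  = 7

7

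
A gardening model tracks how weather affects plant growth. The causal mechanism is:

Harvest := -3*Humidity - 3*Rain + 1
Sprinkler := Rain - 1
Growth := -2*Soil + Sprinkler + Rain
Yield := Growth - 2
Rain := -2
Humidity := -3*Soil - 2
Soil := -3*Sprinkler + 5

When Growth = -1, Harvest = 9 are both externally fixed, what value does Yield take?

The joint intervention fixes Growth = -1, Harvest = 9, removing each variable's own equation.
Yield = Growth - 2  [with Growth=-1]  = -3

-3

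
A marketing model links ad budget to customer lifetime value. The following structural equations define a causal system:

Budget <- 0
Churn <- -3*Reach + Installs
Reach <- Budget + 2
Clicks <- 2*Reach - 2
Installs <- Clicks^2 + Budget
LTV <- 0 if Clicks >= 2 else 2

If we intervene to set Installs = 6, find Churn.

0

Intervening sets Installs = 6 and removes its equation (Installs <- Clicks^2 + Budget).
Reach = Budget + 2  [with Budget=0]  = 2
Churn = -3*Reach + Installs  [with Reach=2, Installs=6]  = 0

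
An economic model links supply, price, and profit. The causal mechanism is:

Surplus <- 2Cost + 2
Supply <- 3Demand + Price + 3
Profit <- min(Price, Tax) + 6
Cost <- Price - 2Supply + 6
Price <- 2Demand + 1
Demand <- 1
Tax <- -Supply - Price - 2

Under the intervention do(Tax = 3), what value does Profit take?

The intervention breaks the incoming arrows to Tax: Tax <- -Supply - Price - 2 no longer applies, and Tax = 3.
Price = 2Demand + 1  [with Demand=1]  = 3
Profit = min(Price, Tax) + 6  [with Price=3, Tax=3]  = 9

9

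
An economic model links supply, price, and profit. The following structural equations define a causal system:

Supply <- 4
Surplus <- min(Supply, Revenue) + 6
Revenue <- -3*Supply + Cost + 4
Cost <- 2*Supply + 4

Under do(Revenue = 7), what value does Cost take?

Under do(Revenue=7), the mechanism Revenue <- -3*Supply + Cost + 4 is discarded; Revenue is fixed at 7.
Since Cost is not a descendant of the intervened variable, it is unaffected.
Cost = 2*Supply + 4  [with Supply=4]  = 12

12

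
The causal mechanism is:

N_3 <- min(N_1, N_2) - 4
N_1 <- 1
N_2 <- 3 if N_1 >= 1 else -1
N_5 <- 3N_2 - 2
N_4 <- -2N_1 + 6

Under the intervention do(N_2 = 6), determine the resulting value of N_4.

Under do(N_2=6), the mechanism N_2 <- 3 if N_1 >= 1 else -1 is discarded; N_2 is fixed at 6.
Since N_4 is not a descendant of the intervened variable, it is unaffected.
N_4 = -2N_1 + 6  [with N_1=1]  = 4

4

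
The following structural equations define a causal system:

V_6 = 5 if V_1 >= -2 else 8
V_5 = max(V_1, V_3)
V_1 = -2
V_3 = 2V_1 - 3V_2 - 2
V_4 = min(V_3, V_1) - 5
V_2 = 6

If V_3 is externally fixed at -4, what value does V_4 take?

The intervention breaks the incoming arrows to V_3: V_3 = 2V_1 - 3V_2 - 2 no longer applies, and V_3 = -4.
V_4 = min(V_3, V_1) - 5  [with V_3=-4, V_1=-2]  = -9

-9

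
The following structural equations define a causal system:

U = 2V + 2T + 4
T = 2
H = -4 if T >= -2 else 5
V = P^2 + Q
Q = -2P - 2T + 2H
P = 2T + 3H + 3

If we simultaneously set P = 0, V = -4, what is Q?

-12

The joint intervention fixes P = 0, V = -4, removing each variable's own equation.
H = -4 if T >= -2 else 5  [with T=2]  = -4
Q = -2P - 2T + 2H  [with P=0, T=2, H=-4]  = -12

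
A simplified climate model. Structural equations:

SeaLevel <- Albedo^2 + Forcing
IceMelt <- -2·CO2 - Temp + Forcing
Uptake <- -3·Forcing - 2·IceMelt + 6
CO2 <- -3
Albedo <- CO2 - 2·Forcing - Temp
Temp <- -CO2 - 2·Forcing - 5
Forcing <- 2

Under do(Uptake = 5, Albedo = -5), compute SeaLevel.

Setting Uptake = 5, Albedo = -5 by intervention discards those variables' equations.
SeaLevel = Albedo^2 + Forcing  [with Albedo=-5, Forcing=2]  = 27

27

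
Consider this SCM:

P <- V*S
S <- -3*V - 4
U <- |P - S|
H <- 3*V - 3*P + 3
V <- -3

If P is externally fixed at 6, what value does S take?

5

Under do(P=6), the mechanism P <- V*S is discarded; P is fixed at 6.
Since S is not a descendant of the intervened variable, it is unaffected.
S = -3*V - 4  [with V=-3]  = 5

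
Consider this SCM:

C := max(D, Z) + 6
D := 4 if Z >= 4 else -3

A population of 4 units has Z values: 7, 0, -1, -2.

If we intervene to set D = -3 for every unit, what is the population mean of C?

Under do(D=-3), D's equation is replaced by D=-3 for every unit. Per-unit C: 13, 6, 5, 4. Mean = 7.

7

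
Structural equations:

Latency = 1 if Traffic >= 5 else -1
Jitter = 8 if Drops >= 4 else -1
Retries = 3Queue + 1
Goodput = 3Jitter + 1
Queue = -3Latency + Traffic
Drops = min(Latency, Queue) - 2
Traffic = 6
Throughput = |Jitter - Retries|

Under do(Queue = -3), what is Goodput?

-2

The intervention breaks the incoming arrows to Queue: Queue = -3Latency + Traffic no longer applies, and Queue = -3.
Latency = 1 if Traffic >= 5 else -1  [with Traffic=6]  = 1
Drops = min(Latency, Queue) - 2  [with Latency=1, Queue=-3]  = -5
Jitter = 8 if Drops >= 4 else -1  [with Drops=-5]  = -1
Goodput = 3Jitter + 1  [with Jitter=-1]  = -2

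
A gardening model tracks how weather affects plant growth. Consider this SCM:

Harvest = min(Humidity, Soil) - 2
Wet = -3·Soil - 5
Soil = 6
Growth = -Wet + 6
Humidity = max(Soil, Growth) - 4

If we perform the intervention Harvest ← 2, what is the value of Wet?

Under do(Harvest=2), the mechanism Harvest = min(Humidity, Soil) - 2 is discarded; Harvest is fixed at 2.
No directed path runs from Harvest to Wet, so Wet keeps its natural value.
Wet = -3·Soil - 5  [with Soil=6]  = -23

-23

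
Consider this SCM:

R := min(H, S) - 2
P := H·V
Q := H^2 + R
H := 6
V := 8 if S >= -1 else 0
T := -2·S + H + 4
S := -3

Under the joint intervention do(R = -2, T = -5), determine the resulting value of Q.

34

Under do(R = -2, T = -5), each intervened variable's structural equation is replaced by its fixed value.
Q = H^2 + R  [with H=6, R=-2]  = 34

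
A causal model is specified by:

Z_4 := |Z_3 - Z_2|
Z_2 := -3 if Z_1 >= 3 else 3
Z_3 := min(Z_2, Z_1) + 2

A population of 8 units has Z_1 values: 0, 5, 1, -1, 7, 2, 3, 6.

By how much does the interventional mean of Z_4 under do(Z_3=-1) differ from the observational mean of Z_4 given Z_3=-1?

The intervention sets Z_3=-1 in all 8 units regardless of Z_1. Recomputing Z_4 per unit gives 4, 2, 4, 4, 2, 4, 2, 2; average 3.
Conditioning on Z_3=-1 selects the 4 unit(s) with Z_1 ∈ {5, 7, 3, 6}. Their Z_4 values: 2, 2, 2, 2. Mean = 2.
Difference = 3 − 2 = 1.

1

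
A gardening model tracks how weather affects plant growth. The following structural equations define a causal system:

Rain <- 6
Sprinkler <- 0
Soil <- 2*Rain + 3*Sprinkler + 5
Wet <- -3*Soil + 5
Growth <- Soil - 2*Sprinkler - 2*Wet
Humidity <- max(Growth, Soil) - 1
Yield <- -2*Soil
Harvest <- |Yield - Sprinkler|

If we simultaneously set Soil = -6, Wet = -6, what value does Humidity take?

Setting Soil = -6, Wet = -6 by intervention discards those variables' equations.
Growth = Soil - 2*Sprinkler - 2*Wet  [with Soil=-6, Sprinkler=0, Wet=-6]  = 6
Humidity = max(Growth, Soil) - 1  [with Growth=6, Soil=-6]  = 5

5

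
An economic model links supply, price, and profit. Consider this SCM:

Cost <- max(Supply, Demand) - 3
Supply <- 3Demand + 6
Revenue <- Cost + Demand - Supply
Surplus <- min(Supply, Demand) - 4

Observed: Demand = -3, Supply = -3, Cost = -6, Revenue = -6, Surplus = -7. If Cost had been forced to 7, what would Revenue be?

7

The intervention breaks the incoming arrows to Cost: Cost <- max(Supply, Demand) - 3 no longer applies, and Cost = 7.
Supply = 3Demand + 6  [with Demand=-3]  = -3
Revenue = Cost + Demand - Supply  [with Cost=7, Demand=-3, Supply=-3]  = 7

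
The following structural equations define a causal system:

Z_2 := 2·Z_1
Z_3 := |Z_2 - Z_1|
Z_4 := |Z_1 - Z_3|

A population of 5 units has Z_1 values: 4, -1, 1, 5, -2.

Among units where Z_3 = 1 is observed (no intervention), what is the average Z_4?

1

Conditioning on Z_3=1 selects the 2 unit(s) with Z_1 ∈ {-1, 1}. Their Z_4 values: 2, 0. Mean = 1.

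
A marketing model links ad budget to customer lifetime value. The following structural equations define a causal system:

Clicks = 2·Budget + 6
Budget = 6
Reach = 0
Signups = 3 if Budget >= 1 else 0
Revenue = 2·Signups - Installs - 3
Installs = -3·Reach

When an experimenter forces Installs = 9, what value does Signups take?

Intervening sets Installs = 9 and removes its equation (Installs = -3·Reach).
No directed path runs from Installs to Signups, so Signups keeps its natural value.
Signups = 3 if Budget >= 1 else 0  [with Budget=6]  = 3

3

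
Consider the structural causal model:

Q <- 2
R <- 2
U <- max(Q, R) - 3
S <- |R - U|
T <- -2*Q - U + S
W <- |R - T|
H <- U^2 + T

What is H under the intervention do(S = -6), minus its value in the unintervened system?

-9

The intervention breaks the incoming arrows to S: S <- |R - U| no longer applies, and S = -6.
U = max(Q, R) - 3  [with Q=2, R=2]  = -1
T = -2*Q - U + S  [with Q=2, U=-1, S=-6]  = -9
H = U^2 + T  [with U=-1, T=-9]  = -8
Without intervention: U = max(Q, R) - 3  [with Q=2, R=2]  = -1; S = |R - U|  [with R=2, U=-1]  = 3; T = -2*Q - U + S  [with Q=2, U=-1, S=3]  = 0; H = U^2 + T  [with U=-1, T=0]  = 1.
Change = -8 − 1 = -9.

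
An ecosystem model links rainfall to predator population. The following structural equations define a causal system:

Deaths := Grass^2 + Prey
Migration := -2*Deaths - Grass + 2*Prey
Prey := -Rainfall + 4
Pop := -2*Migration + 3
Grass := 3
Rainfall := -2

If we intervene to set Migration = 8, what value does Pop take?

-13

The intervention breaks the incoming arrows to Migration: Migration := -2*Deaths - Grass + 2*Prey no longer applies, and Migration = 8.
Pop = -2*Migration + 3  [with Migration=8]  = -13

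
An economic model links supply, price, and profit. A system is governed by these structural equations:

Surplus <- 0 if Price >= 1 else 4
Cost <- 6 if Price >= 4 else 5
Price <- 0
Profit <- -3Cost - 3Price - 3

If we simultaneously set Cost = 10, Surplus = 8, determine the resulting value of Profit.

-33

The joint intervention fixes Cost = 10, Surplus = 8, removing each variable's own equation.
Profit = -3Cost - 3Price - 3  [with Cost=10, Price=0]  = -33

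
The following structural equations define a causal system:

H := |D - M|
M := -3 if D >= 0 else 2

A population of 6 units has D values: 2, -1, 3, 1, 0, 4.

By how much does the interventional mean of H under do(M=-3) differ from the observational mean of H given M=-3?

-0.5

The intervention sets M=-3 in all 6 units regardless of D. Recomputing H per unit gives 5, 2, 6, 4, 3, 7; average 4.5.
Conditioning on M=-3 selects the 5 unit(s) with D ∈ {2, 3, 1, 0, 4}. Their H values: 5, 6, 4, 3, 7. Mean = 5.
Difference = 4.5 − 5 = -0.5.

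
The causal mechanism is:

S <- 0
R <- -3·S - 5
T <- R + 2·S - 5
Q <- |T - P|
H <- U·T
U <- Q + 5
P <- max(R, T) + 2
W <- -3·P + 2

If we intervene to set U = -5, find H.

50

Intervening sets U = -5 and removes its equation (U <- Q + 5).
R = -3·S - 5  [with S=0]  = -5
T = R + 2·S - 5  [with R=-5, S=0]  = -10
H = U·T  [with U=-5, T=-10]  = 50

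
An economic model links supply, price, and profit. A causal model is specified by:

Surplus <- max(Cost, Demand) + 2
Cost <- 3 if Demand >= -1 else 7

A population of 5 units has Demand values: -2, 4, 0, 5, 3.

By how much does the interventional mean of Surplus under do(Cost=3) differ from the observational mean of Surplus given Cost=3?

-0.15

The intervention sets Cost=3 in all 5 units regardless of Demand. Recomputing Surplus per unit gives 5, 6, 5, 7, 5; average 5.6.
Conditioning on Cost=3 selects the 4 unit(s) with Demand ∈ {4, 0, 5, 3}. Their Surplus values: 6, 5, 7, 5. Mean = 5.75.
Difference = 5.6 − 5.75 = -0.15.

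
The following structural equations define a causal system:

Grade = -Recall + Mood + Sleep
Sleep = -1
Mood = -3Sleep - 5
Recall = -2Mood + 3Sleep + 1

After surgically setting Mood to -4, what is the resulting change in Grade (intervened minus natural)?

-6

Under do(Mood=-4), the mechanism Mood = -3Sleep - 5 is discarded; Mood is fixed at -4.
Recall = -2Mood + 3Sleep + 1  [with Mood=-4, Sleep=-1]  = 6
Grade = -Recall + Mood + Sleep  [with Recall=6, Mood=-4, Sleep=-1]  = -11
Without intervention: Mood = -3Sleep - 5  [with Sleep=-1]  = -2; Recall = -2Mood + 3Sleep + 1  [with Mood=-2, Sleep=-1]  = 2; Grade = -Recall + Mood + Sleep  [with Recall=2, Mood=-2, Sleep=-1]  = -5.
Change = -11 − (-5) = -6.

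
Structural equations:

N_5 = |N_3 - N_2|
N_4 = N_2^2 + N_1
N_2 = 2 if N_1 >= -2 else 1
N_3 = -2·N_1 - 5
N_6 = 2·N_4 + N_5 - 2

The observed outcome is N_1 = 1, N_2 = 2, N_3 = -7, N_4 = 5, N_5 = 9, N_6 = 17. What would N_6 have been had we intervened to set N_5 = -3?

5

The intervention breaks the incoming arrows to N_5: N_5 = |N_3 - N_2| no longer applies, and N_5 = -3.
N_2 = 2 if N_1 >= -2 else 1  [with N_1=1]  = 2
N_4 = N_2^2 + N_1  [with N_2=2, N_1=1]  = 5
N_6 = 2·N_4 + N_5 - 2  [with N_4=5, N_5=-3]  = 5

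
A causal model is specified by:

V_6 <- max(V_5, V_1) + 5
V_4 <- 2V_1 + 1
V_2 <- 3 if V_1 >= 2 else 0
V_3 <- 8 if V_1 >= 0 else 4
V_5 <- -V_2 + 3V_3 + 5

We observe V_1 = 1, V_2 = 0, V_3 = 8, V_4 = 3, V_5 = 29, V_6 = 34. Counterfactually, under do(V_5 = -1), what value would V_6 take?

6

The intervention breaks the incoming arrows to V_5: V_5 <- -V_2 + 3V_3 + 5 no longer applies, and V_5 = -1.
V_6 = max(V_5, V_1) + 5  [with V_5=-1, V_1=1]  = 6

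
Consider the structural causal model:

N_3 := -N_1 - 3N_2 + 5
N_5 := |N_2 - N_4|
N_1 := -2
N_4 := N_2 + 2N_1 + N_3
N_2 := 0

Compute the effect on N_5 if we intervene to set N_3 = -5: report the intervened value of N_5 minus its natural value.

6

do(N_3=-5) replaces the equation N_3 := -N_1 - 3N_2 + 5 with the constant N_3 = -5.
N_4 = N_2 + 2N_1 + N_3  [with N_2=0, N_1=-2, N_3=-5]  = -9
N_5 = |N_2 - N_4|  [with N_2=0, N_4=-9]  = 9
Without intervention: N_3 = -N_1 - 3N_2 + 5  [with N_1=-2, N_2=0]  = 7; N_4 = N_2 + 2N_1 + N_3  [with N_2=0, N_1=-2, N_3=7]  = 3; N_5 = |N_2 - N_4|  [with N_2=0, N_4=3]  = 3.
Change = 9 − 3 = 6.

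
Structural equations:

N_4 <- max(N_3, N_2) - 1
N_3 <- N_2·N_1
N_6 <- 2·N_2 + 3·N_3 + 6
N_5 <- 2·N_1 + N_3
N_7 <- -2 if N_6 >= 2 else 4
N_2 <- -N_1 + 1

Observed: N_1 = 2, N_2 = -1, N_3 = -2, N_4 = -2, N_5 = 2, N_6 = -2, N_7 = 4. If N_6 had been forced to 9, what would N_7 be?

Intervening sets N_6 = 9 and removes its equation (N_6 <- 2·N_2 + 3·N_3 + 6).
N_7 = -2 if N_6 >= 2 else 4  [with N_6=9]  = -2

-2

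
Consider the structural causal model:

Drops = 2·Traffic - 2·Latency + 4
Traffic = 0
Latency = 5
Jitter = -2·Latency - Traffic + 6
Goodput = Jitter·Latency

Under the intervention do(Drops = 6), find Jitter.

The intervention breaks the incoming arrows to Drops: Drops = 2·Traffic - 2·Latency + 4 no longer applies, and Drops = 6.
Jitter is not downstream of the intervention, so its value is determined by the original equations.
Jitter = -2·Latency - Traffic + 6  [with Latency=5, Traffic=0]  = -4

-4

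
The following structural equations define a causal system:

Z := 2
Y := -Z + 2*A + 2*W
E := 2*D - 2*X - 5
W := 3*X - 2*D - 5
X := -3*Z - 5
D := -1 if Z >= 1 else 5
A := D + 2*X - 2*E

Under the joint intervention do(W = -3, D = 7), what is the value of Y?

-162

Setting W = -3, D = 7 by intervention discards those variables' equations.
X = -3*Z - 5  [with Z=2]  = -11
E = 2*D - 2*X - 5  [with D=7, X=-11]  = 31
A = D + 2*X - 2*E  [with D=7, X=-11, E=31]  = -77
Y = -Z + 2*A + 2*W  [with Z=2, A=-77, W=-3]  = -162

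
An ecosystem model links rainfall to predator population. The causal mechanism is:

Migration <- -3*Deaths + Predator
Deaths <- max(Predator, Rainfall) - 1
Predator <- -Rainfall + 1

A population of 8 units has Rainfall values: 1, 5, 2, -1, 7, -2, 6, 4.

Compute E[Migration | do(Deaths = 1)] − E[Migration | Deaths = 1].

do(Deaths=1) breaks Deaths's dependence on Rainfall. With Deaths=1 fixed, Migration across the units is -3, -7, -4, -1, -9, 0, -8, -6, mean -4.75.
Observing Deaths=1 restricts to units where Deaths's equation naturally yields 1: Rainfall ∈ {2, -1}. In that subpopulation Migration = -4, -1, mean -2.5.
Difference = -4.75 − (-2.5) = -2.25.

-2.25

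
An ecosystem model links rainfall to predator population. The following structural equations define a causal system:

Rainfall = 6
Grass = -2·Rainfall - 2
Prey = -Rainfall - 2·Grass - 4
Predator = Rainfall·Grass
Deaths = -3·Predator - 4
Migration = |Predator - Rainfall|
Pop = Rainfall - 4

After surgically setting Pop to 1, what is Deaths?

The intervention breaks the incoming arrows to Pop: Pop = Rainfall - 4 no longer applies, and Pop = 1.
Deaths is not downstream of the intervention, so its value is determined by the original equations.
Grass = -2·Rainfall - 2  [with Rainfall=6]  = -14
Predator = Rainfall·Grass  [with Rainfall=6, Grass=-14]  = -84
Deaths = -3·Predator - 4  [with Predator=-84]  = 248

248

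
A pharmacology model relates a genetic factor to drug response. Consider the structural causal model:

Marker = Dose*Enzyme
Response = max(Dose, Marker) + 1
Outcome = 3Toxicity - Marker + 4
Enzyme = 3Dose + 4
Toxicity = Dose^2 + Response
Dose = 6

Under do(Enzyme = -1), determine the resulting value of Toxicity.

43

do(Enzyme=-1) replaces the equation Enzyme = 3Dose + 4 with the constant Enzyme = -1.
Marker = Dose*Enzyme  [with Dose=6, Enzyme=-1]  = -6
Response = max(Dose, Marker) + 1  [with Dose=6, Marker=-6]  = 7
Toxicity = Dose^2 + Response  [with Dose=6, Response=7]  = 43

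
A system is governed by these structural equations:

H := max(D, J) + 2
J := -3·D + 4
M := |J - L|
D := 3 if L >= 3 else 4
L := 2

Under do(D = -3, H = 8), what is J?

13

The joint intervention fixes D = -3, H = 8, removing each variable's own equation.
J = -3·D + 4  [with D=-3]  = 13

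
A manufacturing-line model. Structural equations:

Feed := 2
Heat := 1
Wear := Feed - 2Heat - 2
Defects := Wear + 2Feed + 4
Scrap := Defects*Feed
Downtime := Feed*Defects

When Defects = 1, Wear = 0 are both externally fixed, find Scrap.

The joint intervention fixes Defects = 1, Wear = 0, removing each variable's own equation.
Scrap = Defects*Feed  [with Defects=1, Feed=2]  = 2

2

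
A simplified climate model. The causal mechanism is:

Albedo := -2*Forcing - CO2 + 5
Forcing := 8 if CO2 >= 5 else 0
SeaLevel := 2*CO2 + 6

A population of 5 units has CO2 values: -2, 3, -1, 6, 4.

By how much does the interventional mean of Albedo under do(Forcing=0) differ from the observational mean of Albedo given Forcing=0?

-1

Every unit gets Forcing=0 under the intervention. Albedo values become 7, 2, 6, -1, 1; E[Albedo|do(Forcing=0)] = 3.
E[Albedo|Forcing=0] averages over only the 4 units with Forcing=0 (CO2 = -2, 3, -1, 4): Albedo = 7, 2, 6, 1, mean 4.
Difference = 3 − 4 = -1.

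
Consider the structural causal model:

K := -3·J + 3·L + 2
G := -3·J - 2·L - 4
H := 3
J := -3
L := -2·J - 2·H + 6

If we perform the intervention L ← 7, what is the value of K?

32

The intervention breaks the incoming arrows to L: L := -2·J - 2·H + 6 no longer applies, and L = 7.
K = -3·J + 3·L + 2  [with J=-3, L=7]  = 32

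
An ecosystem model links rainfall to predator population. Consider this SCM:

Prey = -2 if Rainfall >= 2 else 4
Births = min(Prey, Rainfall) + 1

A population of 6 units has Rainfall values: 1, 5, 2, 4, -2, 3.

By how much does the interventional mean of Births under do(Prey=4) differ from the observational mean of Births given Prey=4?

2.5

Every unit gets Prey=4 under the intervention. Births values become 2, 5, 3, 5, -1, 4; E[Births|do(Prey=4)] = 3.
Observing Prey=4 restricts to units where Prey's equation naturally yields 4: Rainfall ∈ {1, -2}. In that subpopulation Births = 2, -1, mean 0.5.
Difference = 3 − 0.5 = 2.5.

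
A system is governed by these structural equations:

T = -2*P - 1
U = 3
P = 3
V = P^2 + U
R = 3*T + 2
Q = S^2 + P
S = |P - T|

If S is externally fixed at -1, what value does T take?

-7

Under do(S=-1), the mechanism S = |P - T| is discarded; S is fixed at -1.
Since T is not a descendant of the intervened variable, it is unaffected.
T = -2*P - 1  [with P=3]  = -7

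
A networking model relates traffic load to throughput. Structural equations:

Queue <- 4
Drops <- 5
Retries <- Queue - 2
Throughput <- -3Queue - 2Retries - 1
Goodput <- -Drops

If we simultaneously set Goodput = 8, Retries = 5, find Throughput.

Under do(Goodput = 8, Retries = 5), each intervened variable's structural equation is replaced by its fixed value.
Throughput = -3Queue - 2Retries - 1  [with Queue=4, Retries=5]  = -23

-23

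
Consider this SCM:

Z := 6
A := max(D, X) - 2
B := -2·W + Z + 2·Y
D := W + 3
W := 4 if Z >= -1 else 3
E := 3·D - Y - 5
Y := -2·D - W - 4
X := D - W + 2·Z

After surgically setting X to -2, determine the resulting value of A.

5

The intervention breaks the incoming arrows to X: X := D - W + 2·Z no longer applies, and X = -2.
W = 4 if Z >= -1 else 3  [with Z=6]  = 4
D = W + 3  [with W=4]  = 7
A = max(D, X) - 2  [with D=7, X=-2]  = 5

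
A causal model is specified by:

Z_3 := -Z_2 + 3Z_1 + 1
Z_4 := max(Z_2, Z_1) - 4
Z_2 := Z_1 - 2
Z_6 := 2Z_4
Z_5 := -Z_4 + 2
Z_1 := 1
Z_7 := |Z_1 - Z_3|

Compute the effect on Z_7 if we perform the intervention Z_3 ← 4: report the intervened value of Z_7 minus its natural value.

-1

The intervention breaks the incoming arrows to Z_3: Z_3 := -Z_2 + 3Z_1 + 1 no longer applies, and Z_3 = 4.
Z_7 = |Z_1 - Z_3|  [with Z_1=1, Z_3=4]  = 3
Without intervention: Z_2 = Z_1 - 2  [with Z_1=1]  = -1; Z_3 = -Z_2 + 3Z_1 + 1  [with Z_2=-1, Z_1=1]  = 5; Z_7 = |Z_1 - Z_3|  [with Z_1=1, Z_3=5]  = 4.
Change = 3 − 4 = -1.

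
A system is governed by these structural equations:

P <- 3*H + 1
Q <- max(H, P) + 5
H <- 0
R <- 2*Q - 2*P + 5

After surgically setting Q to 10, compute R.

23

The intervention breaks the incoming arrows to Q: Q <- max(H, P) + 5 no longer applies, and Q = 10.
P = 3*H + 1  [with H=0]  = 1
R = 2*Q - 2*P + 5  [with Q=10, P=1]  = 23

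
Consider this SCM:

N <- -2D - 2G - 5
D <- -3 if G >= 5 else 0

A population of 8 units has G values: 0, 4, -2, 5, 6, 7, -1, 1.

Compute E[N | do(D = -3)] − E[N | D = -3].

Under do(D=-3), D's equation is replaced by D=-3 for every unit. Per-unit N: 1, -7, 5, -9, -11, -13, 3, -1. Mean = -4.
Conditioning on D=-3 selects the 3 unit(s) with G ∈ {5, 6, 7}. Their N values: -9, -11, -13. Mean = -11.
Difference = -4 − (-11) = 7.

7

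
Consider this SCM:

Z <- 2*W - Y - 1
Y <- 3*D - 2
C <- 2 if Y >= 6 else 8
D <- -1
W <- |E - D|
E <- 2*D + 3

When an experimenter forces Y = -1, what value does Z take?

Under do(Y=-1), the mechanism Y <- 3*D - 2 is discarded; Y is fixed at -1.
E = 2*D + 3  [with D=-1]  = 1
W = |E - D|  [with E=1, D=-1]  = 2
Z = 2*W - Y - 1  [with W=2, Y=-1]  = 4

4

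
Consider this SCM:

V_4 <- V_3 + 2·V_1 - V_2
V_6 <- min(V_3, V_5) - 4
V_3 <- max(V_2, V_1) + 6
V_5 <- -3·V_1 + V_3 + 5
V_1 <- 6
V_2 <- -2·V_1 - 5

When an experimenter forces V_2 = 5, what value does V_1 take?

Under do(V_2=5), the mechanism V_2 <- -2·V_1 - 5 is discarded; V_2 is fixed at 5.
V_1 is not downstream of the intervention, so its value is determined by the original equations.

6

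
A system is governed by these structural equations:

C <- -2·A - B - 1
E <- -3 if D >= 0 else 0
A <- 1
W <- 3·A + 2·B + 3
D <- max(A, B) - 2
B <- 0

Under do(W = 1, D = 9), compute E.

-3

Setting W = 1, D = 9 by intervention discards those variables' equations.
E = -3 if D >= 0 else 0  [with D=9]  = -3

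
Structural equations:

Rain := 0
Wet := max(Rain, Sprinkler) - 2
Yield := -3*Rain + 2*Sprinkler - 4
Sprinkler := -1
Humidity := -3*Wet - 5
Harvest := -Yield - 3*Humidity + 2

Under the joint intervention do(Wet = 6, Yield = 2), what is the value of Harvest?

69

Setting Wet = 6, Yield = 2 by intervention discards those variables' equations.
Humidity = -3*Wet - 5  [with Wet=6]  = -23
Harvest = -Yield - 3*Humidity + 2  [with Yield=2, Humidity=-23]  = 69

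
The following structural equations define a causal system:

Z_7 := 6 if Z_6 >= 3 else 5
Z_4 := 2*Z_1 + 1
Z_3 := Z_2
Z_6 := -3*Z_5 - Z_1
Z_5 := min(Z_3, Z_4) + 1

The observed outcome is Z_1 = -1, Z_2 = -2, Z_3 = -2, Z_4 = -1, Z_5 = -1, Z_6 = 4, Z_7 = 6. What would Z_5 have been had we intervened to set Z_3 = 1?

do(Z_3=1) replaces the equation Z_3 := Z_2 with the constant Z_3 = 1.
Z_4 = 2*Z_1 + 1  [with Z_1=-1]  = -1
Z_5 = min(Z_3, Z_4) + 1  [with Z_3=1, Z_4=-1]  = 0

0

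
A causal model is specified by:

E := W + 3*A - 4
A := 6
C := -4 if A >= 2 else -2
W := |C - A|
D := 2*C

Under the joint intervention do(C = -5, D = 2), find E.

The joint intervention fixes C = -5, D = 2, removing each variable's own equation.
W = |C - A|  [with C=-5, A=6]  = 11
E = W + 3*A - 4  [with W=11, A=6]  = 25

25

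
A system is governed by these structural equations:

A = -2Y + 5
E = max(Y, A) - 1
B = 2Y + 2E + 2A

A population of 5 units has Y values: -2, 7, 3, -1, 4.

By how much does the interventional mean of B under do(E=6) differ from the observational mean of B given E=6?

1.6

Every unit gets E=6 under the intervention. B values become 26, 8, 16, 24, 14; E[B|do(E=6)] = 17.6.
Observing E=6 restricts to units where E's equation naturally yields 6: Y ∈ {7, -1}. In that subpopulation B = 8, 24, mean 16.
Difference = 17.6 − 16 = 1.6.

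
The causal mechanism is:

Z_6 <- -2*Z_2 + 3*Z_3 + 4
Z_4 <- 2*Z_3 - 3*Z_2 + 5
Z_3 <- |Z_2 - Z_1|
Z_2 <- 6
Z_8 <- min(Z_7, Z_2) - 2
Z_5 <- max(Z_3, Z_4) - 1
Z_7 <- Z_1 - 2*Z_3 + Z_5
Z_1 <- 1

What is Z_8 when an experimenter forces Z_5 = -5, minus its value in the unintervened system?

-9

do(Z_5=-5) replaces the equation Z_5 <- max(Z_3, Z_4) - 1 with the constant Z_5 = -5.
Z_3 = |Z_2 - Z_1|  [with Z_2=6, Z_1=1]  = 5
Z_7 = Z_1 - 2*Z_3 + Z_5  [with Z_1=1, Z_3=5, Z_5=-5]  = -14
Z_8 = min(Z_7, Z_2) - 2  [with Z_7=-14, Z_2=6]  = -16
Without intervention: Z_3 = |Z_2 - Z_1|  [with Z_2=6, Z_1=1]  = 5; Z_4 = 2*Z_3 - 3*Z_2 + 5  [with Z_3=5, Z_2=6]  = -3; Z_5 = max(Z_3, Z_4) - 1  [with Z_3=5, Z_4=-3]  = 4; Z_7 = Z_1 - 2*Z_3 + Z_5  [with Z_1=1, Z_3=5, Z_5=4]  = -5; Z_8 = min(Z_7, Z_2) - 2  [with Z_7=-5, Z_2=6]  = -7.
Change = -16 − (-7) = -9.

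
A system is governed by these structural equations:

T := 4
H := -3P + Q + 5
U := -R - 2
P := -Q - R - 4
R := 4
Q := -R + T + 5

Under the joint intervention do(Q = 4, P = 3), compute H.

0

Setting Q = 4, P = 3 by intervention discards those variables' equations.
H = -3P + Q + 5  [with P=3, Q=4]  = 0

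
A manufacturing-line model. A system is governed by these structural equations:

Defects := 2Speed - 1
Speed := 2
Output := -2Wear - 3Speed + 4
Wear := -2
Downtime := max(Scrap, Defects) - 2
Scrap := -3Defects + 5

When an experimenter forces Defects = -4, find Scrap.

17

The intervention breaks the incoming arrows to Defects: Defects := 2Speed - 1 no longer applies, and Defects = -4.
Scrap = -3Defects + 5  [with Defects=-4]  = 17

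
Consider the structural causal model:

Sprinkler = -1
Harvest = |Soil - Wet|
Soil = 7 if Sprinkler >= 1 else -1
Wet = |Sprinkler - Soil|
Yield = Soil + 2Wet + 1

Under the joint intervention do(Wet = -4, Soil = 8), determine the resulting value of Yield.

1

The joint intervention fixes Wet = -4, Soil = 8, removing each variable's own equation.
Yield = Soil + 2Wet + 1  [with Soil=8, Wet=-4]  = 1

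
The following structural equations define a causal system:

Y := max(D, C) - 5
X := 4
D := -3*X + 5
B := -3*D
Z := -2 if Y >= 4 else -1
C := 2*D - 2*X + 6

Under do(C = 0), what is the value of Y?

-5

Intervening sets C = 0 and removes its equation (C := 2*D - 2*X + 6).
D = -3*X + 5  [with X=4]  = -7
Y = max(D, C) - 5  [with D=-7, C=0]  = -5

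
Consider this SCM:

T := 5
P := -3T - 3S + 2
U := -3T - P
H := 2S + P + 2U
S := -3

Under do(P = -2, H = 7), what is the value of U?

-13

The joint intervention fixes P = -2, H = 7, removing each variable's own equation.
U = -3T - P  [with T=5, P=-2]  = -13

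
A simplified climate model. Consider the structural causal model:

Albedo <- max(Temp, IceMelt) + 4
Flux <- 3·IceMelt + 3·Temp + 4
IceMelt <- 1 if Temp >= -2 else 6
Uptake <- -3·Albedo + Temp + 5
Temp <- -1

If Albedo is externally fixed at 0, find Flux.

4

The intervention breaks the incoming arrows to Albedo: Albedo <- max(Temp, IceMelt) + 4 no longer applies, and Albedo = 0.
Flux is not downstream of the intervention, so its value is determined by the original equations.
IceMelt = 1 if Temp >= -2 else 6  [with Temp=-1]  = 1
Flux = 3·IceMelt + 3·Temp + 4  [with IceMelt=1, Temp=-1]  = 4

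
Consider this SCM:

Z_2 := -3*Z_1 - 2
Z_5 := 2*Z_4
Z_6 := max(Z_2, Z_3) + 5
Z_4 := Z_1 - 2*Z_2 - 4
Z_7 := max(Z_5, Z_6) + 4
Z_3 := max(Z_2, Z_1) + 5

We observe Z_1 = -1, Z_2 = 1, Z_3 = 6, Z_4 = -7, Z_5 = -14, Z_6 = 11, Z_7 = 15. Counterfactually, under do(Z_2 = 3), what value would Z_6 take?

13

Under do(Z_2=3), the mechanism Z_2 := -3*Z_1 - 2 is discarded; Z_2 is fixed at 3.
Z_3 = max(Z_2, Z_1) + 5  [with Z_2=3, Z_1=-1]  = 8
Z_6 = max(Z_2, Z_3) + 5  [with Z_2=3, Z_3=8]  = 13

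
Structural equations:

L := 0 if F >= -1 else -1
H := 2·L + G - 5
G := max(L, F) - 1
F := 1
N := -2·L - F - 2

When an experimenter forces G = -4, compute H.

-9

The intervention breaks the incoming arrows to G: G := max(L, F) - 1 no longer applies, and G = -4.
L = 0 if F >= -1 else -1  [with F=1]  = 0
H = 2·L + G - 5  [with L=0, G=-4]  = -9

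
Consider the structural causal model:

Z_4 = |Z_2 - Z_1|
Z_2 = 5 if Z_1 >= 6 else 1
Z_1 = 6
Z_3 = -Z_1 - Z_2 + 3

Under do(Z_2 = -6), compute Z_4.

12

Under do(Z_2=-6), the mechanism Z_2 = 5 if Z_1 >= 6 else 1 is discarded; Z_2 is fixed at -6.
Z_4 = |Z_2 - Z_1|  [with Z_2=-6, Z_1=6]  = 12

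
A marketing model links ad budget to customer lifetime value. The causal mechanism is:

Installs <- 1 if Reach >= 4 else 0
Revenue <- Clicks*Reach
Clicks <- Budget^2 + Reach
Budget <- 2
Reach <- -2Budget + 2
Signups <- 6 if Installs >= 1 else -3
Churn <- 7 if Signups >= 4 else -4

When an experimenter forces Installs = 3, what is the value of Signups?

Intervening sets Installs = 3 and removes its equation (Installs <- 1 if Reach >= 4 else 0).
Signups = 6 if Installs >= 1 else -3  [with Installs=3]  = 6

6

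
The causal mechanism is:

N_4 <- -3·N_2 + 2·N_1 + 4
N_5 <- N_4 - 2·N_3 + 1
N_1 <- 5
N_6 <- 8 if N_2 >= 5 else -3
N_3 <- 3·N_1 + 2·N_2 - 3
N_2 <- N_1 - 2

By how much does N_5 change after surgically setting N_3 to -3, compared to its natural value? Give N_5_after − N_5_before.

do(N_3=-3) replaces the equation N_3 <- 3·N_1 + 2·N_2 - 3 with the constant N_3 = -3.
N_2 = N_1 - 2  [with N_1=5]  = 3
N_4 = -3·N_2 + 2·N_1 + 4  [with N_2=3, N_1=5]  = 5
N_5 = N_4 - 2·N_3 + 1  [with N_4=5, N_3=-3]  = 12
Without intervention: N_2 = N_1 - 2  [with N_1=5]  = 3; N_3 = 3·N_1 + 2·N_2 - 3  [with N_1=5, N_2=3]  = 18; N_4 = -3·N_2 + 2·N_1 + 4  [with N_2=3, N_1=5]  = 5; N_5 = N_4 - 2·N_3 + 1  [with N_4=5, N_3=18]  = -30.
Change = 12 − (-30) = 42.

42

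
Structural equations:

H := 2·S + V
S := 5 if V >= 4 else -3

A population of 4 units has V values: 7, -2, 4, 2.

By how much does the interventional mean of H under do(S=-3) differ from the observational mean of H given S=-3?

Every unit gets S=-3 under the intervention. H values become 1, -8, -2, -4; E[H|do(S=-3)] = -3.25.
Observing S=-3 restricts to units where S's equation naturally yields -3: V ∈ {-2, 2}. In that subpopulation H = -8, -4, mean -6.
Difference = -3.25 − (-6) = 2.75.

2.75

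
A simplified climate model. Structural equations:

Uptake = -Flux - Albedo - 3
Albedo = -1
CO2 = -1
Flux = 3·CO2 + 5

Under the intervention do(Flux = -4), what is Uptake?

2

The intervention breaks the incoming arrows to Flux: Flux = 3·CO2 + 5 no longer applies, and Flux = -4.
Uptake = -Flux - Albedo - 3  [with Flux=-4, Albedo=-1]  = 2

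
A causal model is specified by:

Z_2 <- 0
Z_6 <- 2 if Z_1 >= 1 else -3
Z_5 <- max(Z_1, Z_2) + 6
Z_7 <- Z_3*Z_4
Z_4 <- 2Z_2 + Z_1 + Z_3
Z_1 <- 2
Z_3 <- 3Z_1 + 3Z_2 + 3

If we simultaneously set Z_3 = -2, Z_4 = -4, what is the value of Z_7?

Under do(Z_3 = -2, Z_4 = -4), each intervened variable's structural equation is replaced by its fixed value.
Z_7 = Z_3*Z_4  [with Z_3=-2, Z_4=-4]  = 8

8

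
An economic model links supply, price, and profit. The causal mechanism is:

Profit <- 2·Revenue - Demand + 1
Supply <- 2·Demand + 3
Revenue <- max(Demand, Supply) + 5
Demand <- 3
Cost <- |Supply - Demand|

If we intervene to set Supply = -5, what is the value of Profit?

14

do(Supply=-5) replaces the equation Supply <- 2·Demand + 3 with the constant Supply = -5.
Revenue = max(Demand, Supply) + 5  [with Demand=3, Supply=-5]  = 8
Profit = 2·Revenue - Demand + 1  [with Revenue=8, Demand=3]  = 14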